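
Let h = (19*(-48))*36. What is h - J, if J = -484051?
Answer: 451219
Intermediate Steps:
h = -32832 (h = -912*36 = -32832)
h - J = -32832 - 1*(-484051) = -32832 + 484051 = 451219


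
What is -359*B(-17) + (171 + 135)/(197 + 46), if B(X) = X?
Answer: 164815/27 ≈ 6104.3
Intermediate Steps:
-359*B(-17) + (171 + 135)/(197 + 46) = -359*(-17) + (171 + 135)/(197 + 46) = 6103 + 306/243 = 6103 + 306*(1/243) = 6103 + 34/27 = 164815/27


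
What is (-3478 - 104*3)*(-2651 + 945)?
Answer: 6465740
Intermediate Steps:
(-3478 - 104*3)*(-2651 + 945) = (-3478 - 312)*(-1706) = -3790*(-1706) = 6465740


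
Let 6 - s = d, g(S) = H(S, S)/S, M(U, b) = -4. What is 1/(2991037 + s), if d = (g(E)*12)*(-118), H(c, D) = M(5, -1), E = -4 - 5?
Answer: 3/8975017 ≈ 3.3426e-7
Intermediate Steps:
E = -9
H(c, D) = -4
g(S) = -4/S
d = -1888/3 (d = (-4/(-9)*12)*(-118) = (-4*(-⅑)*12)*(-118) = ((4/9)*12)*(-118) = (16/3)*(-118) = -1888/3 ≈ -629.33)
s = 1906/3 (s = 6 - 1*(-1888/3) = 6 + 1888/3 = 1906/3 ≈ 635.33)
1/(2991037 + s) = 1/(2991037 + 1906/3) = 1/(8975017/3) = 3/8975017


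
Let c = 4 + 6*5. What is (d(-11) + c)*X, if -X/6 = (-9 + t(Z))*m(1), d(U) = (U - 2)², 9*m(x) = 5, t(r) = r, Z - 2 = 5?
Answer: 4060/3 ≈ 1353.3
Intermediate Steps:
Z = 7 (Z = 2 + 5 = 7)
m(x) = 5/9 (m(x) = (⅑)*5 = 5/9)
c = 34 (c = 4 + 30 = 34)
d(U) = (-2 + U)²
X = 20/3 (X = -6*(-9 + 7)*5/9 = -(-12)*5/9 = -6*(-10/9) = 20/3 ≈ 6.6667)
(d(-11) + c)*X = ((-2 - 11)² + 34)*(20/3) = ((-13)² + 34)*(20/3) = (169 + 34)*(20/3) = 203*(20/3) = 4060/3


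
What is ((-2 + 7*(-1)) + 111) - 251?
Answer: -149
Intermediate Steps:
((-2 + 7*(-1)) + 111) - 251 = ((-2 - 7) + 111) - 251 = (-9 + 111) - 251 = 102 - 251 = -149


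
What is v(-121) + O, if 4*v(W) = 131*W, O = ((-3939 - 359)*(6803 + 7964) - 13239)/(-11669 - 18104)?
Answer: -218004603/119092 ≈ -1830.6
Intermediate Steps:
O = 63481805/29773 (O = (-4298*14767 - 13239)/(-29773) = (-63468566 - 13239)*(-1/29773) = -63481805*(-1/29773) = 63481805/29773 ≈ 2132.2)
v(W) = 131*W/4 (v(W) = (131*W)/4 = 131*W/4)
v(-121) + O = (131/4)*(-121) + 63481805/29773 = -15851/4 + 63481805/29773 = -218004603/119092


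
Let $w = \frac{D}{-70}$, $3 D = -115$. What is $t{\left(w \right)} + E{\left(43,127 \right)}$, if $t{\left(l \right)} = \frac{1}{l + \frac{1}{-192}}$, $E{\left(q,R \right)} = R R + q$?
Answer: $\frac{3930244}{243} \approx 16174.0$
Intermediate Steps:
$D = - \frac{115}{3}$ ($D = \frac{1}{3} \left(-115\right) = - \frac{115}{3} \approx -38.333$)
$E{\left(q,R \right)} = q + R^{2}$ ($E{\left(q,R \right)} = R^{2} + q = q + R^{2}$)
$w = \frac{23}{42}$ ($w = - \frac{115}{3 \left(-70\right)} = \left(- \frac{115}{3}\right) \left(- \frac{1}{70}\right) = \frac{23}{42} \approx 0.54762$)
$t{\left(l \right)} = \frac{1}{- \frac{1}{192} + l}$ ($t{\left(l \right)} = \frac{1}{l - \frac{1}{192}} = \frac{1}{- \frac{1}{192} + l}$)
$t{\left(w \right)} + E{\left(43,127 \right)} = \frac{192}{-1 + 192 \cdot \frac{23}{42}} + \left(43 + 127^{2}\right) = \frac{192}{-1 + \frac{736}{7}} + \left(43 + 16129\right) = \frac{192}{\frac{729}{7}} + 16172 = 192 \cdot \frac{7}{729} + 16172 = \frac{448}{243} + 16172 = \frac{3930244}{243}$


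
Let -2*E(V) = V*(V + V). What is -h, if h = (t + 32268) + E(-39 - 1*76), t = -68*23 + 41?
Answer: -17520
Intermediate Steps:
E(V) = -V² (E(V) = -V*(V + V)/2 = -V*2*V/2 = -V²)
t = -1523 (t = -1564 + 41 = -1523)
h = 17520 (h = (-1523 + 32268) - (-39 - 1*76)² = 30745 - (-39 - 76)² = 30745 - 1*(-115)² = 30745 - 1*13225 = 30745 - 13225 = 17520)
-h = -1*17520 = -17520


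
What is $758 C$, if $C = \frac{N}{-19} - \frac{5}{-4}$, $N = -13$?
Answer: $\frac{55713}{38} \approx 1466.1$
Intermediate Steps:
$C = \frac{147}{76}$ ($C = - \frac{13}{-19} - \frac{5}{-4} = \left(-13\right) \left(- \frac{1}{19}\right) - - \frac{5}{4} = \frac{13}{19} + \frac{5}{4} = \frac{147}{76} \approx 1.9342$)
$758 C = 758 \cdot \frac{147}{76} = \frac{55713}{38}$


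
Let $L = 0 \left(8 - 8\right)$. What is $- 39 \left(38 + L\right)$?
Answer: $-1482$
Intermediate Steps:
$L = 0$ ($L = 0 \cdot 0 = 0$)
$- 39 \left(38 + L\right) = - 39 \left(38 + 0\right) = \left(-39\right) 38 = -1482$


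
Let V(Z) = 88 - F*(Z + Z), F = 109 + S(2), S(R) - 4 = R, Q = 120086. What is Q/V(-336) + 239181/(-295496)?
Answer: 2122497131/2857741816 ≈ 0.74272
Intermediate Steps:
S(R) = 4 + R
F = 115 (F = 109 + (4 + 2) = 109 + 6 = 115)
V(Z) = 88 - 230*Z (V(Z) = 88 - 115*(Z + Z) = 88 - 115*2*Z = 88 - 230*Z)
Q/V(-336) + 239181/(-295496) = 120086/(88 - 230*(-336)) + 239181/(-295496) = 120086/(88 + 77280) + 239181*(-1/295496) = 120086/77368 - 239181/295496 = 120086*(1/77368) - 239181/295496 = 60043/38684 - 239181/295496 = 2122497131/2857741816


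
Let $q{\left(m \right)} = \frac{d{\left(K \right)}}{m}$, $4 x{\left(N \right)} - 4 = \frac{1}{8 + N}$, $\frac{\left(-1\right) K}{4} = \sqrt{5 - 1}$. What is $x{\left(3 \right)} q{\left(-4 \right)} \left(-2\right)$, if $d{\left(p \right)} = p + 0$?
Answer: $- \frac{45}{11} \approx -4.0909$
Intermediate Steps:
$K = -8$ ($K = - 4 \sqrt{5 - 1} = - 4 \sqrt{4} = \left(-4\right) 2 = -8$)
$d{\left(p \right)} = p$
$x{\left(N \right)} = 1 + \frac{1}{4 \left(8 + N\right)}$
$q{\left(m \right)} = - \frac{8}{m}$
$x{\left(3 \right)} q{\left(-4 \right)} \left(-2\right) = \frac{\frac{33}{4} + 3}{8 + 3} \left(- \frac{8}{-4}\right) \left(-2\right) = \frac{1}{11} \cdot \frac{45}{4} \left(\left(-8\right) \left(- \frac{1}{4}\right)\right) \left(-2\right) = \frac{1}{11} \cdot \frac{45}{4} \cdot 2 \left(-2\right) = \frac{45}{44} \cdot 2 \left(-2\right) = \frac{45}{22} \left(-2\right) = - \frac{45}{11}$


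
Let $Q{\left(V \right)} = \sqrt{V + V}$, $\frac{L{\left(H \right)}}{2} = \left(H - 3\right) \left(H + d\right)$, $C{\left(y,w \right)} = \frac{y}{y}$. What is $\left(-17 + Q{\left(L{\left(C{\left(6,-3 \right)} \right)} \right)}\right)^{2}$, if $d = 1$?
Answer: $273 - 136 i \approx 273.0 - 136.0 i$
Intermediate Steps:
$C{\left(y,w \right)} = 1$
$L{\left(H \right)} = 2 \left(1 + H\right) \left(-3 + H\right)$ ($L{\left(H \right)} = 2 \left(H - 3\right) \left(H + 1\right) = 2 \left(-3 + H\right) \left(1 + H\right) = 2 \left(1 + H\right) \left(-3 + H\right)$)
$Q{\left(V \right)} = \sqrt{2} \sqrt{V}$ ($Q{\left(V \right)} = \sqrt{2 V} = \sqrt{2} \sqrt{V}$)
$\left(-17 + Q{\left(L{\left(C{\left(6,-3 \right)} \right)} \right)}\right)^{2} = \left(-17 + \sqrt{2} \sqrt{-6 - 4 + 2 \cdot 1^{2}}\right)^{2} = \left(-17 + \sqrt{2} \sqrt{-6 - 4 + 2 \cdot 1}\right)^{2} = \left(-17 + \sqrt{2} \sqrt{-6 - 4 + 2}\right)^{2} = \left(-17 + \sqrt{2} \sqrt{-8}\right)^{2} = \left(-17 + \sqrt{2} \cdot 2 i \sqrt{2}\right)^{2} = \left(-17 + 4 i\right)^{2}$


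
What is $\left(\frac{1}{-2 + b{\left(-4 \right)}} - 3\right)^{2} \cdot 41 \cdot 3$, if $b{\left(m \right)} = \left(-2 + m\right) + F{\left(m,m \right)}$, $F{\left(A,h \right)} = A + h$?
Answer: $\frac{295323}{256} \approx 1153.6$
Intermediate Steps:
$b{\left(m \right)} = -2 + 3 m$ ($b{\left(m \right)} = \left(-2 + m\right) + \left(m + m\right) = \left(-2 + m\right) + 2 m = -2 + 3 m$)
$\left(\frac{1}{-2 + b{\left(-4 \right)}} - 3\right)^{2} \cdot 41 \cdot 3 = \left(\frac{1}{-2 + \left(-2 + 3 \left(-4\right)\right)} - 3\right)^{2} \cdot 41 \cdot 3 = \left(\frac{1}{-2 - 14} - 3\right)^{2} \cdot 41 \cdot 3 = \left(\frac{1}{-16} - 3\right)^{2} \cdot 41 \cdot 3 = \left(- \frac{1}{16} - 3\right)^{2} \cdot 41 \cdot 3 = \left(- \frac{49}{16}\right)^{2} \cdot 41 \cdot 3 = \frac{2401}{256} \cdot 41 \cdot 3 = \frac{98441}{256} \cdot 3 = \frac{295323}{256}$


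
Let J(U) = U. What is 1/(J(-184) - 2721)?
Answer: -1/2905 ≈ -0.00034423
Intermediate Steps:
1/(J(-184) - 2721) = 1/(-184 - 2721) = 1/(-2905) = -1/2905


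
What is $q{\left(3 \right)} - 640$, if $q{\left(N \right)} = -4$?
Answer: $-644$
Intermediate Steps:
$q{\left(3 \right)} - 640 = -4 - 640 = -644$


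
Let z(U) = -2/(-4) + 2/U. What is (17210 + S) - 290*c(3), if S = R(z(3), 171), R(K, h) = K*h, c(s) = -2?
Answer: 35979/2 ≈ 17990.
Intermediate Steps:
z(U) = ½ + 2/U (z(U) = -2*(-¼) + 2/U = ½ + 2/U)
S = 399/2 (S = ((½)*(4 + 3)/3)*171 = ((½)*(⅓)*7)*171 = (7/6)*171 = 399/2 ≈ 199.50)
(17210 + S) - 290*c(3) = (17210 + 399/2) - 290*(-2) = 34819/2 + 580 = 35979/2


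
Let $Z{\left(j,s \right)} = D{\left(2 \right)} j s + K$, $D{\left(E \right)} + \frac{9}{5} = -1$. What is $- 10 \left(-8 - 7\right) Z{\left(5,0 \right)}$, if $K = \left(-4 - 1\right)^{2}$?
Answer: $3750$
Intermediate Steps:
$K = 25$ ($K = \left(-5\right)^{2} = 25$)
$D{\left(E \right)} = - \frac{14}{5}$ ($D{\left(E \right)} = - \frac{9}{5} - 1 = - \frac{14}{5}$)
$Z{\left(j,s \right)} = 25 - \frac{14 j s}{5}$ ($Z{\left(j,s \right)} = - \frac{14 j}{5} s + 25 = - \frac{14 j s}{5} + 25 = 25 - \frac{14 j s}{5}$)
$- 10 \left(-8 - 7\right) Z{\left(5,0 \right)} = - 10 \left(-8 - 7\right) \left(25 - 14 \cdot 0\right) = - 10 \left(-8 - 7\right) \left(25 + 0\right) = \left(-10\right) \left(-15\right) 25 = 150 \cdot 25 = 3750$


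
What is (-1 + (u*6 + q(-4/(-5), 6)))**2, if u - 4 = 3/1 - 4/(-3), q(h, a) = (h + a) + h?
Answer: 80089/25 ≈ 3203.6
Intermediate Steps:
q(h, a) = a + 2*h (q(h, a) = (a + h) + h = a + 2*h)
u = 25/3 (u = 4 + (3/1 - 4/(-3)) = 4 + (3*1 - 4*(-1/3)) = 4 + (3 + 4/3) = 4 + 13/3 = 25/3 ≈ 8.3333)
(-1 + (u*6 + q(-4/(-5), 6)))**2 = (-1 + ((25/3)*6 + (6 + 2*(-4/(-5)))))**2 = (-1 + (50 + (6 + 2*(-4*(-1/5)))))**2 = (-1 + (50 + (6 + 2*(4/5))))**2 = (-1 + (50 + (6 + 8/5)))**2 = (-1 + (50 + 38/5))**2 = (-1 + 288/5)**2 = (283/5)**2 = 80089/25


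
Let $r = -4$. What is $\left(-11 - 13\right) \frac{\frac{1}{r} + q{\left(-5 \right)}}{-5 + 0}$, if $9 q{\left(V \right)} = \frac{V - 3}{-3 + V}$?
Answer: $- \frac{2}{3} \approx -0.66667$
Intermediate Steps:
$q{\left(V \right)} = \frac{1}{9}$ ($q{\left(V \right)} = \frac{\left(V - 3\right) \frac{1}{-3 + V}}{9} = \frac{\left(-3 + V\right) \frac{1}{-3 + V}}{9} = \frac{1}{9} \cdot 1 = \frac{1}{9}$)
$\left(-11 - 13\right) \frac{\frac{1}{r} + q{\left(-5 \right)}}{-5 + 0} = \left(-11 - 13\right) \frac{\frac{1}{-4} + \frac{1}{9}}{-5 + 0} = - 24 \frac{- \frac{1}{4} + \frac{1}{9}}{-5} = - 24 \left(\left(- \frac{5}{36}\right) \left(- \frac{1}{5}\right)\right) = \left(-24\right) \frac{1}{36} = - \frac{2}{3}$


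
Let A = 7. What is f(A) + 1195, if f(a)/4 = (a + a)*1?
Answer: 1251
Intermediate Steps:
f(a) = 8*a (f(a) = 4*((a + a)*1) = 4*((2*a)*1) = 4*(2*a) = 8*a)
f(A) + 1195 = 8*7 + 1195 = 56 + 1195 = 1251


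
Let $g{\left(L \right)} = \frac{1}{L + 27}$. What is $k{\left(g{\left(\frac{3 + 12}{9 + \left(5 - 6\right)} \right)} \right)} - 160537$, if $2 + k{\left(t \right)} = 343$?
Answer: $-160196$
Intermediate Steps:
$g{\left(L \right)} = \frac{1}{27 + L}$
$k{\left(t \right)} = 341$ ($k{\left(t \right)} = -2 + 343 = 341$)
$k{\left(g{\left(\frac{3 + 12}{9 + \left(5 - 6\right)} \right)} \right)} - 160537 = 341 - 160537 = -160196$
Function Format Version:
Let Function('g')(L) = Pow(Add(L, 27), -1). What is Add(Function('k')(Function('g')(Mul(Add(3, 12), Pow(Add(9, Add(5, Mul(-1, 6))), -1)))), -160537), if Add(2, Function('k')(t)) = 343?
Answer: -160196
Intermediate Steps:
Function('g')(L) = Pow(Add(27, L), -1)
Function('k')(t) = 341 (Function('k')(t) = Add(-2, 343) = 341)
Add(Function('k')(Function('g')(Mul(Add(3, 12), Pow(Add(9, Add(5, Mul(-1, 6))), -1)))), -160537) = Add(341, -160537) = -160196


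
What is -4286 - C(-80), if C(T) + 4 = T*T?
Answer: -10682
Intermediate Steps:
C(T) = -4 + T**2 (C(T) = -4 + T*T = -4 + T**2)
-4286 - C(-80) = -4286 - (-4 + (-80)**2) = -4286 - (-4 + 6400) = -4286 - 1*6396 = -4286 - 6396 = -10682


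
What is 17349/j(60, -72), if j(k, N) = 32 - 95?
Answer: -5783/21 ≈ -275.38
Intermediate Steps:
j(k, N) = -63
17349/j(60, -72) = 17349/(-63) = 17349*(-1/63) = -5783/21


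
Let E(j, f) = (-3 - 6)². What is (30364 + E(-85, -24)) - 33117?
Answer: -2672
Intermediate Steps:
E(j, f) = 81 (E(j, f) = (-9)² = 81)
(30364 + E(-85, -24)) - 33117 = (30364 + 81) - 33117 = 30445 - 33117 = -2672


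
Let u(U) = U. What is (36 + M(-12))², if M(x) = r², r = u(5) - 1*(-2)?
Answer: 7225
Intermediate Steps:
r = 7 (r = 5 - 1*(-2) = 5 + 2 = 7)
M(x) = 49 (M(x) = 7² = 49)
(36 + M(-12))² = (36 + 49)² = 85² = 7225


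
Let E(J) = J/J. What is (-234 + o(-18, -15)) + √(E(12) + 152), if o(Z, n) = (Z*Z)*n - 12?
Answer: -5106 + 3*√17 ≈ -5093.6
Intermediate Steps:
E(J) = 1
o(Z, n) = -12 + n*Z² (o(Z, n) = Z²*n - 12 = n*Z² - 12 = -12 + n*Z²)
(-234 + o(-18, -15)) + √(E(12) + 152) = (-234 + (-12 - 15*(-18)²)) + √(1 + 152) = (-234 + (-12 - 15*324)) + √153 = (-234 + (-12 - 4860)) + 3*√17 = (-234 - 4872) + 3*√17 = -5106 + 3*√17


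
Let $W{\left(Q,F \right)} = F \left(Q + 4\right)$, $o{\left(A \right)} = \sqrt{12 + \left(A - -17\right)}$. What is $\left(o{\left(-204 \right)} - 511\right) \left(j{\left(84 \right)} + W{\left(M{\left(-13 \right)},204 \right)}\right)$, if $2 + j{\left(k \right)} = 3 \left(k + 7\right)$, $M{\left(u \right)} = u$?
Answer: $799715 - 7825 i \sqrt{7} \approx 7.9972 \cdot 10^{5} - 20703.0 i$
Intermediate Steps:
$o{\left(A \right)} = \sqrt{29 + A}$ ($o{\left(A \right)} = \sqrt{12 + \left(A + 17\right)} = \sqrt{12 + \left(17 + A\right)} = \sqrt{29 + A}$)
$W{\left(Q,F \right)} = F \left(4 + Q\right)$
$j{\left(k \right)} = 19 + 3 k$ ($j{\left(k \right)} = -2 + 3 \left(k + 7\right) = -2 + 3 \left(7 + k\right) = -2 + \left(21 + 3 k\right) = 19 + 3 k$)
$\left(o{\left(-204 \right)} - 511\right) \left(j{\left(84 \right)} + W{\left(M{\left(-13 \right)},204 \right)}\right) = \left(\sqrt{29 - 204} - 511\right) \left(\left(19 + 3 \cdot 84\right) + 204 \left(4 - 13\right)\right) = \left(\sqrt{-175} - 511\right) \left(\left(19 + 252\right) + 204 \left(-9\right)\right) = \left(5 i \sqrt{7} - 511\right) \left(271 - 1836\right) = \left(-511 + 5 i \sqrt{7}\right) \left(-1565\right) = 799715 - 7825 i \sqrt{7}$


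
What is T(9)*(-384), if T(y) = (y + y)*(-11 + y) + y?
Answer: 10368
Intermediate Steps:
T(y) = y + 2*y*(-11 + y) (T(y) = (2*y)*(-11 + y) + y = 2*y*(-11 + y) + y = y + 2*y*(-11 + y))
T(9)*(-384) = (9*(-21 + 2*9))*(-384) = (9*(-21 + 18))*(-384) = (9*(-3))*(-384) = -27*(-384) = 10368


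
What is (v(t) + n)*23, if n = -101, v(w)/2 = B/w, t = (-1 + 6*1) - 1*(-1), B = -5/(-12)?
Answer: -83513/36 ≈ -2319.8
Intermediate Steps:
B = 5/12 (B = -5*(-1/12) = 5/12 ≈ 0.41667)
t = 6 (t = (-1 + 6) + 1 = 5 + 1 = 6)
v(w) = 5/(6*w) (v(w) = 2*(5/(12*w)) = 5/(6*w))
(v(t) + n)*23 = ((⅚)/6 - 101)*23 = ((⅚)*(⅙) - 101)*23 = (5/36 - 101)*23 = -3631/36*23 = -83513/36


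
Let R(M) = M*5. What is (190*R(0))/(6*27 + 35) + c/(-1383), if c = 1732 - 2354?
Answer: 622/1383 ≈ 0.44975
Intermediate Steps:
R(M) = 5*M
c = -622
(190*R(0))/(6*27 + 35) + c/(-1383) = (190*(5*0))/(6*27 + 35) - 622/(-1383) = (190*0)/(162 + 35) - 622*(-1/1383) = 0/197 + 622/1383 = 0*(1/197) + 622/1383 = 0 + 622/1383 = 622/1383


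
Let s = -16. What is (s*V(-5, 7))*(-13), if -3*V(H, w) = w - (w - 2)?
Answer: -416/3 ≈ -138.67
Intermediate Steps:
V(H, w) = -⅔ (V(H, w) = -(w - (w - 2))/3 = -(w - (-2 + w))/3 = -(w + (2 - w))/3 = -⅓*2 = -⅔)
(s*V(-5, 7))*(-13) = -16*(-⅔)*(-13) = (32/3)*(-13) = -416/3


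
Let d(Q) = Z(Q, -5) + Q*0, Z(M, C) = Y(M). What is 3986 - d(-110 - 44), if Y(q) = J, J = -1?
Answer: 3987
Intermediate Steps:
Y(q) = -1
Z(M, C) = -1
d(Q) = -1 (d(Q) = -1 + Q*0 = -1 + 0 = -1)
3986 - d(-110 - 44) = 3986 - 1*(-1) = 3986 + 1 = 3987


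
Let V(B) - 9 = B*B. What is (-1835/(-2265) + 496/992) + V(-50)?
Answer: 2274341/906 ≈ 2510.3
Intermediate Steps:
V(B) = 9 + B² (V(B) = 9 + B*B = 9 + B²)
(-1835/(-2265) + 496/992) + V(-50) = (-1835/(-2265) + 496/992) + (9 + (-50)²) = (-1835*(-1/2265) + 496*(1/992)) + (9 + 2500) = (367/453 + ½) + 2509 = 1187/906 + 2509 = 2274341/906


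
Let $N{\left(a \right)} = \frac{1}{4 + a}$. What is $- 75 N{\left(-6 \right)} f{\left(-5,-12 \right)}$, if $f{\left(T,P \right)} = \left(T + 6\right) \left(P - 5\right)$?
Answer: $- \frac{1275}{2} \approx -637.5$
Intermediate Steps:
$f{\left(T,P \right)} = \left(-5 + P\right) \left(6 + T\right)$ ($f{\left(T,P \right)} = \left(6 + T\right) \left(-5 + P\right) = \left(-5 + P\right) \left(6 + T\right)$)
$- 75 N{\left(-6 \right)} f{\left(-5,-12 \right)} = - \frac{75}{4 - 6} \left(-30 - -25 + 6 \left(-12\right) - -60\right) = - \frac{75}{-2} \left(-30 + 25 - 72 + 60\right) = \left(-75\right) \left(- \frac{1}{2}\right) \left(-17\right) = \frac{75}{2} \left(-17\right) = - \frac{1275}{2}$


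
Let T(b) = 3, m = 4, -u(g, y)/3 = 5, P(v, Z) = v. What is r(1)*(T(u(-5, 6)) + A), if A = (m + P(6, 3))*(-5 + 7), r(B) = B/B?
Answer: 23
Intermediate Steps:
u(g, y) = -15 (u(g, y) = -3*5 = -15)
r(B) = 1
A = 20 (A = (4 + 6)*(-5 + 7) = 10*2 = 20)
r(1)*(T(u(-5, 6)) + A) = 1*(3 + 20) = 1*23 = 23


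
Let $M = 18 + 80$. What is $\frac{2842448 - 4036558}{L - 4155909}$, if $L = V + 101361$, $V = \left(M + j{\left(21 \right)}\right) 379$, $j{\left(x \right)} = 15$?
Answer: $\frac{1194110}{4011721} \approx 0.29766$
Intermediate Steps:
$M = 98$
$V = 42827$ ($V = \left(98 + 15\right) 379 = 113 \cdot 379 = 42827$)
$L = 144188$ ($L = 42827 + 101361 = 144188$)
$\frac{2842448 - 4036558}{L - 4155909} = \frac{2842448 - 4036558}{144188 - 4155909} = - \frac{1194110}{-4011721} = \left(-1194110\right) \left(- \frac{1}{4011721}\right) = \frac{1194110}{4011721}$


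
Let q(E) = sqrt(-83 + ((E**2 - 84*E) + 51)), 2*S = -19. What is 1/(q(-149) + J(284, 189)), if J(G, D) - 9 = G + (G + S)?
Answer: 454/229897 - 4*sqrt(34685)/1149485 ≈ 0.0013267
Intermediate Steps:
S = -19/2 (S = (1/2)*(-19) = -19/2 ≈ -9.5000)
J(G, D) = -1/2 + 2*G (J(G, D) = 9 + (G + (G - 19/2)) = 9 + (G + (-19/2 + G)) = 9 + (-19/2 + 2*G) = -1/2 + 2*G)
q(E) = sqrt(-32 + E**2 - 84*E) (q(E) = sqrt(-83 + (51 + E**2 - 84*E)) = sqrt(-32 + E**2 - 84*E))
1/(q(-149) + J(284, 189)) = 1/(sqrt(-32 + (-149)**2 - 84*(-149)) + (-1/2 + 2*284)) = 1/(sqrt(-32 + 22201 + 12516) + (-1/2 + 568)) = 1/(sqrt(34685) + 1135/2) = 1/(1135/2 + sqrt(34685))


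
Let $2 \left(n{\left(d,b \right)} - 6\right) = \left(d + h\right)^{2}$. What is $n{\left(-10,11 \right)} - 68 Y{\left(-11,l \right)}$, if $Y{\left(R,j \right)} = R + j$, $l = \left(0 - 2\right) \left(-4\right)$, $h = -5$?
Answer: $\frac{645}{2} \approx 322.5$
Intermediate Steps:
$l = 8$ ($l = \left(-2\right) \left(-4\right) = 8$)
$n{\left(d,b \right)} = 6 + \frac{\left(-5 + d\right)^{2}}{2}$ ($n{\left(d,b \right)} = 6 + \frac{\left(d - 5\right)^{2}}{2} = 6 + \frac{\left(-5 + d\right)^{2}}{2}$)
$n{\left(-10,11 \right)} - 68 Y{\left(-11,l \right)} = \left(6 + \frac{\left(-5 - 10\right)^{2}}{2}\right) - 68 \left(-11 + 8\right) = \left(6 + \frac{\left(-15\right)^{2}}{2}\right) - -204 = \left(6 + \frac{1}{2} \cdot 225\right) + 204 = \left(6 + \frac{225}{2}\right) + 204 = \frac{237}{2} + 204 = \frac{645}{2}$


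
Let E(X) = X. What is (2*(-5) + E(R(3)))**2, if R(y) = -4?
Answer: 196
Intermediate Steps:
(2*(-5) + E(R(3)))**2 = (2*(-5) - 4)**2 = (-10 - 4)**2 = (-14)**2 = 196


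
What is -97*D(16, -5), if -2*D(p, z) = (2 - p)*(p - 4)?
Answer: -8148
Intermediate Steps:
D(p, z) = -(-4 + p)*(2 - p)/2 (D(p, z) = -(2 - p)*(p - 4)/2 = -(2 - p)*(-4 + p)/2 = -(-4 + p)*(2 - p)/2)
-97*D(16, -5) = -97*(4 + (½)*16² - 3*16) = -97*(4 + (½)*256 - 48) = -97*(4 + 128 - 48) = -97*84 = -8148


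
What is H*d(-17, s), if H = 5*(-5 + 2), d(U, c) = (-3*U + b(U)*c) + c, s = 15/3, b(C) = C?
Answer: 435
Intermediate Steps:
s = 5 (s = 15*(⅓) = 5)
d(U, c) = c - 3*U + U*c (d(U, c) = (-3*U + U*c) + c = c - 3*U + U*c)
H = -15 (H = 5*(-3) = -15)
H*d(-17, s) = -15*(5 - 3*(-17) - 17*5) = -15*(5 + 51 - 85) = -15*(-29) = 435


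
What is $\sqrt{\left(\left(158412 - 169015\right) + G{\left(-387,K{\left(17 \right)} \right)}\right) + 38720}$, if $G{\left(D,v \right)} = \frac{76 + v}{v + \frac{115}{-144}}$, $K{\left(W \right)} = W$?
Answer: $\frac{31 \sqrt{159280909}}{2333} \approx 167.7$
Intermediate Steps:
$G{\left(D,v \right)} = \frac{76 + v}{- \frac{115}{144} + v}$ ($G{\left(D,v \right)} = \frac{76 + v}{v + 115 \left(- \frac{1}{144}\right)} = \frac{76 + v}{v - \frac{115}{144}} = \frac{76 + v}{- \frac{115}{144} + v}$)
$\sqrt{\left(\left(158412 - 169015\right) + G{\left(-387,K{\left(17 \right)} \right)}\right) + 38720} = \sqrt{\left(\left(158412 - 169015\right) + \frac{144 \left(76 + 17\right)}{-115 + 144 \cdot 17}\right) + 38720} = \sqrt{\left(-10603 + 144 \frac{1}{-115 + 2448} \cdot 93\right) + 38720} = \sqrt{\left(-10603 + 144 \cdot \frac{1}{2333} \cdot 93\right) + 38720} = \sqrt{\left(-10603 + \frac{13392}{2333}\right) + 38720} = \sqrt{- \frac{24723407}{2333} + 38720} = \sqrt{\frac{65610353}{2333}} = \frac{31 \sqrt{159280909}}{2333}$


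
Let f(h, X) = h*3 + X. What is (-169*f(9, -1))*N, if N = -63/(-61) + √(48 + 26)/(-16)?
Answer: -276822/61 + 2197*√74/8 ≈ -2175.7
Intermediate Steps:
f(h, X) = X + 3*h (f(h, X) = 3*h + X = X + 3*h)
N = 63/61 - √74/16 (N = -63*(-1/61) + √74*(-1/16) = 63/61 - √74/16 ≈ 0.49514)
(-169*f(9, -1))*N = (-169*(-1 + 3*9))*(63/61 - √74/16) = (-169*(-1 + 27))*(63/61 - √74/16) = (-169*26)*(63/61 - √74/16) = -4394*(63/61 - √74/16) = -276822/61 + 2197*√74/8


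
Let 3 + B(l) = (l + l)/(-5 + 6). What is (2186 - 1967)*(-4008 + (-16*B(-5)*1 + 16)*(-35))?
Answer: -2594712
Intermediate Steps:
B(l) = -3 + 2*l (B(l) = -3 + (l + l)/(-5 + 6) = -3 + (2*l)/1 = -3 + (2*l)*1 = -3 + 2*l)
(2186 - 1967)*(-4008 + (-16*B(-5)*1 + 16)*(-35)) = (2186 - 1967)*(-4008 + (-16*(-3 + 2*(-5))*1 + 16)*(-35)) = 219*(-4008 + (-16*(-3 - 10)*1 + 16)*(-35)) = 219*(-4008 + (-16*(-13)*1 + 16)*(-35)) = 219*(-4008 + (-4*(-52)*1 + 16)*(-35)) = 219*(-4008 + (208*1 + 16)*(-35)) = 219*(-4008 + (208 + 16)*(-35)) = 219*(-4008 + 224*(-35)) = 219*(-4008 - 7840) = 219*(-11848) = -2594712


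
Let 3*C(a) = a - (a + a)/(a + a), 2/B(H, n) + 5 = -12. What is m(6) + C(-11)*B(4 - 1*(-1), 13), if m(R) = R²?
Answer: 620/17 ≈ 36.471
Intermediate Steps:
B(H, n) = -2/17 (B(H, n) = 2/(-5 - 12) = 2/(-17) = 2*(-1/17) = -2/17)
C(a) = -⅓ + a/3 (C(a) = (a - (a + a)/(a + a))/3 = (a - 2*a/(2*a))/3 = (a - 2*a*1/(2*a))/3 = (a - 1*1)/3 = (a - 1)/3 = (-1 + a)/3 = -⅓ + a/3)
m(6) + C(-11)*B(4 - 1*(-1), 13) = 6² + (-⅓ + (⅓)*(-11))*(-2/17) = 36 + (-⅓ - 11/3)*(-2/17) = 36 - 4*(-2/17) = 36 + 8/17 = 620/17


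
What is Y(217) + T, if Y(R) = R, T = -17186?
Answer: -16969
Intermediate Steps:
Y(217) + T = 217 - 17186 = -16969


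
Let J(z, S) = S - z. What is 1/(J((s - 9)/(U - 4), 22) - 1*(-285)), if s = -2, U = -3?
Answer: 7/2138 ≈ 0.0032741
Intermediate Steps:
1/(J((s - 9)/(U - 4), 22) - 1*(-285)) = 1/((22 - (-2 - 9)/(-3 - 4)) - 1*(-285)) = 1/((22 - (-11)/(-7)) + 285) = 1/((22 - (-11)*(-1)/7) + 285) = 1/((22 - 1*11/7) + 285) = 1/((22 - 11/7) + 285) = 1/(143/7 + 285) = 1/(2138/7) = 7/2138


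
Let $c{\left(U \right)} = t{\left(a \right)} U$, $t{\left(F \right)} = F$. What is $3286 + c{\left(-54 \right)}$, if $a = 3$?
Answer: $3124$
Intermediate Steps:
$c{\left(U \right)} = 3 U$
$3286 + c{\left(-54 \right)} = 3286 + 3 \left(-54\right) = 3286 - 162 = 3124$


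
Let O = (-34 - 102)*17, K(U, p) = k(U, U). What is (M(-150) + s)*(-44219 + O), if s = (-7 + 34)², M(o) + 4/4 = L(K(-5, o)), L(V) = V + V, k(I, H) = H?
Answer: -33409258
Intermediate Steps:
K(U, p) = U
L(V) = 2*V
M(o) = -11 (M(o) = -1 + 2*(-5) = -1 - 10 = -11)
s = 729 (s = 27² = 729)
O = -2312 (O = -136*17 = -2312)
(M(-150) + s)*(-44219 + O) = (-11 + 729)*(-44219 - 2312) = 718*(-46531) = -33409258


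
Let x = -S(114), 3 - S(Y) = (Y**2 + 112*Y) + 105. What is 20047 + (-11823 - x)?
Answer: -17642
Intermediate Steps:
S(Y) = -102 - Y**2 - 112*Y (S(Y) = 3 - ((Y**2 + 112*Y) + 105) = 3 - (105 + Y**2 + 112*Y) = 3 + (-105 - Y**2 - 112*Y) = -102 - Y**2 - 112*Y)
x = 25866 (x = -(-102 - 1*114**2 - 112*114) = -(-102 - 1*12996 - 12768) = -(-102 - 12996 - 12768) = -1*(-25866) = 25866)
20047 + (-11823 - x) = 20047 + (-11823 - 1*25866) = 20047 + (-11823 - 25866) = 20047 - 37689 = -17642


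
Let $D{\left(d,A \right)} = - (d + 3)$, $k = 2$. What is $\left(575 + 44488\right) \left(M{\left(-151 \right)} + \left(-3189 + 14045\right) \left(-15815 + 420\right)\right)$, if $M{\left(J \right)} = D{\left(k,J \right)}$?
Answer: $-7531294696875$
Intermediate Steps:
$D{\left(d,A \right)} = -3 - d$ ($D{\left(d,A \right)} = - (3 + d) = -3 - d$)
$M{\left(J \right)} = -5$ ($M{\left(J \right)} = -3 - 2 = -5$)
$\left(575 + 44488\right) \left(M{\left(-151 \right)} + \left(-3189 + 14045\right) \left(-15815 + 420\right)\right) = \left(575 + 44488\right) \left(-5 + \left(-3189 + 14045\right) \left(-15815 + 420\right)\right) = 45063 \left(-5 + 10856 \left(-15395\right)\right) = 45063 \left(-5 - 167128120\right) = 45063 \left(-167128125\right) = -7531294696875$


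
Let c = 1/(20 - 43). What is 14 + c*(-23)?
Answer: 15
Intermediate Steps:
c = -1/23 (c = 1/(-23) = -1/23 ≈ -0.043478)
14 + c*(-23) = 14 - 1/23*(-23) = 14 + 1 = 15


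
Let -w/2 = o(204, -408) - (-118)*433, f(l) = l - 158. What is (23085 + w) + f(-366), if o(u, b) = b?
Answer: -78811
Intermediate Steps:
f(l) = -158 + l
w = -101372 (w = -2*(-408 - (-118)*433) = -2*(-408 - 1*(-51094)) = -2*(-408 + 51094) = -2*50686 = -101372)
(23085 + w) + f(-366) = (23085 - 101372) + (-158 - 366) = -78287 - 524 = -78811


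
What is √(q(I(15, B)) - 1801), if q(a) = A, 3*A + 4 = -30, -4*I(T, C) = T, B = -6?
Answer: I*√16311/3 ≈ 42.572*I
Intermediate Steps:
I(T, C) = -T/4
A = -34/3 (A = -4/3 + (⅓)*(-30) = -4/3 - 10 = -34/3 ≈ -11.333)
q(a) = -34/3
√(q(I(15, B)) - 1801) = √(-34/3 - 1801) = √(-5437/3) = I*√16311/3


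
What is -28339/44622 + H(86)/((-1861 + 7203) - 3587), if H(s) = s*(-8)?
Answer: -8937209/8701290 ≈ -1.0271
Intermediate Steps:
H(s) = -8*s
-28339/44622 + H(86)/((-1861 + 7203) - 3587) = -28339/44622 + (-8*86)/((-1861 + 7203) - 3587) = -28339*1/44622 - 688/(5342 - 3587) = -28339/44622 - 688/1755 = -8937209/8701290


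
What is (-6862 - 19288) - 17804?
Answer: -43954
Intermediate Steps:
(-6862 - 19288) - 17804 = -26150 - 17804 = -43954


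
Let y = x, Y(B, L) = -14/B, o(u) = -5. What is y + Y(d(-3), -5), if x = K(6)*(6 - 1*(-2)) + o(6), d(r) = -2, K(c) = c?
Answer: 50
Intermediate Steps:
x = 43 (x = 6*(6 - 1*(-2)) - 5 = 6*(6 + 2) - 5 = 6*8 - 5 = 48 - 5 = 43)
y = 43
y + Y(d(-3), -5) = 43 - 14/(-2) = 43 - 14*(-½) = 43 + 7 = 50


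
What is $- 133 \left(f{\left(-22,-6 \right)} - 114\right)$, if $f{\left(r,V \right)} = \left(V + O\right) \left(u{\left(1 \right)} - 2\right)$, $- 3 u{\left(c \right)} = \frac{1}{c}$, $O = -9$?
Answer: $10507$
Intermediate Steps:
$u{\left(c \right)} = - \frac{1}{3 c}$
$f{\left(r,V \right)} = 21 - \frac{7 V}{3}$ ($f{\left(r,V \right)} = \left(V - 9\right) \left(- \frac{1}{3 \cdot 1} - 2\right) = \left(-9 + V\right) \left(\left(- \frac{1}{3}\right) 1 - 2\right) = \left(-9 + V\right) \left(- \frac{1}{3} - 2\right) = \left(-9 + V\right) \left(- \frac{7}{3}\right) = 21 - \frac{7 V}{3}$)
$- 133 \left(f{\left(-22,-6 \right)} - 114\right) = - 133 \left(\left(21 - -14\right) - 114\right) = - 133 \left(\left(21 + 14\right) - 114\right) = - 133 \left(35 - 114\right) = \left(-133\right) \left(-79\right) = 10507$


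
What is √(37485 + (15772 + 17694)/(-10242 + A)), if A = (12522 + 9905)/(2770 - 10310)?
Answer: √223657833968317516285/77247107 ≈ 193.60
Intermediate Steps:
A = -22427/7540 (A = 22427/(-7540) = 22427*(-1/7540) = -22427/7540 ≈ -2.9744)
√(37485 + (15772 + 17694)/(-10242 + A)) = √(37485 + (15772 + 17694)/(-10242 - 22427/7540)) = √(37485 + 33466/(-77247107/7540)) = √(37485 + 33466*(-7540/77247107)) = √(37485 - 252333640/77247107) = √(2895355472255/77247107) = √223657833968317516285/77247107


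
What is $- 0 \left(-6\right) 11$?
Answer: $0$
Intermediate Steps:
$- 0 \left(-6\right) 11 = - 0 \cdot 11 = \left(-1\right) 0 = 0$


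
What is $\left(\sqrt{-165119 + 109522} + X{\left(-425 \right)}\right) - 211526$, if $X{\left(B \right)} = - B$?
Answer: $-211101 + i \sqrt{55597} \approx -2.111 \cdot 10^{5} + 235.79 i$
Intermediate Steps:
$\left(\sqrt{-165119 + 109522} + X{\left(-425 \right)}\right) - 211526 = \left(\sqrt{-165119 + 109522} - -425\right) - 211526 = \left(\sqrt{-55597} + 425\right) - 211526 = \left(i \sqrt{55597} + 425\right) - 211526 = \left(425 + i \sqrt{55597}\right) - 211526 = -211101 + i \sqrt{55597}$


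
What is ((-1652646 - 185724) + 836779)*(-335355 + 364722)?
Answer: -29413722897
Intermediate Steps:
((-1652646 - 185724) + 836779)*(-335355 + 364722) = (-1838370 + 836779)*29367 = -1001591*29367 = -29413722897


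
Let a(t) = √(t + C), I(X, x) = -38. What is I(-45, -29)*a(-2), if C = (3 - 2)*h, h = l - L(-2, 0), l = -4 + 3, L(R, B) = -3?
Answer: 0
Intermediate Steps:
l = -1
h = 2 (h = -1 - 1*(-3) = -1 + 3 = 2)
C = 2 (C = (3 - 2)*2 = 1*2 = 2)
a(t) = √(2 + t) (a(t) = √(t + 2) = √(2 + t))
I(-45, -29)*a(-2) = -38*√(2 - 2) = -38*√0 = -38*0 = 0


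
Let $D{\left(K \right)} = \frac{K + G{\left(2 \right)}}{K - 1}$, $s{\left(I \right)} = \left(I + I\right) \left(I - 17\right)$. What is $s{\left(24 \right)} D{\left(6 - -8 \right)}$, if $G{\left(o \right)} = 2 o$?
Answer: $\frac{6048}{13} \approx 465.23$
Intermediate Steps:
$s{\left(I \right)} = 2 I \left(-17 + I\right)$
$D{\left(K \right)} = \frac{4 + K}{-1 + K}$ ($D{\left(K \right)} = \frac{K + 2 \cdot 2}{K - 1} = \frac{K + 4}{-1 + K} = \frac{4 + K}{-1 + K}$)
$s{\left(24 \right)} D{\left(6 - -8 \right)} = 2 \cdot 24 \left(-17 + 24\right) \frac{4 + \left(6 - -8\right)}{-1 + \left(6 - -8\right)} = 2 \cdot 24 \cdot 7 \frac{4 + \left(6 + 8\right)}{-1 + \left(6 + 8\right)} = 336 \frac{4 + 14}{-1 + 14} = 336 \cdot \frac{1}{13} \cdot 18 = 336 \cdot \frac{18}{13} = \frac{6048}{13}$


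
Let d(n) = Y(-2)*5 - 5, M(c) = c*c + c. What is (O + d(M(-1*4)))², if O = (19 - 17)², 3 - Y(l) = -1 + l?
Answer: 841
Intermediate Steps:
M(c) = c + c² (M(c) = c² + c = c + c²)
Y(l) = 4 - l (Y(l) = 3 - (-1 + l) = 3 + (1 - l) = 4 - l)
O = 4 (O = 2² = 4)
d(n) = 25 (d(n) = (4 - 1*(-2))*5 - 5 = (4 + 2)*5 - 5 = 6*5 - 5 = 30 - 5 = 25)
(O + d(M(-1*4)))² = (4 + 25)² = 29² = 841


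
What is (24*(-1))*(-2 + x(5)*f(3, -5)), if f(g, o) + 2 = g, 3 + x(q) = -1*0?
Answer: 120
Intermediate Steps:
x(q) = -3 (x(q) = -3 - 1*0 = -3 + 0 = -3)
f(g, o) = -2 + g
(24*(-1))*(-2 + x(5)*f(3, -5)) = (24*(-1))*(-2 - 3*(-2 + 3)) = -24*(-2 - 3*1) = -24*(-2 - 3) = -24*(-5) = 120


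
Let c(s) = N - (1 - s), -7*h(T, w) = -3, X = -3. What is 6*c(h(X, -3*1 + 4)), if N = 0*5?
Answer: -24/7 ≈ -3.4286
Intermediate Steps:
h(T, w) = 3/7 (h(T, w) = -⅐*(-3) = 3/7)
N = 0
c(s) = -1 + s (c(s) = 0 - (1 - s) = 0 + (-1 + s) = -1 + s)
6*c(h(X, -3*1 + 4)) = 6*(-1 + 3/7) = 6*(-4/7) = -24/7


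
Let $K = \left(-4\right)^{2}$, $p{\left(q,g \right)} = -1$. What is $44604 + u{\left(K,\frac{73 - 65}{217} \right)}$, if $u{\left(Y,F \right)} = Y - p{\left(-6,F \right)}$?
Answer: $44621$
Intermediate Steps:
$K = 16$
$u{\left(Y,F \right)} = 1 + Y$ ($u{\left(Y,F \right)} = Y - -1 = Y + 1 = 1 + Y$)
$44604 + u{\left(K,\frac{73 - 65}{217} \right)} = 44604 + \left(1 + 16\right) = 44604 + 17 = 44621$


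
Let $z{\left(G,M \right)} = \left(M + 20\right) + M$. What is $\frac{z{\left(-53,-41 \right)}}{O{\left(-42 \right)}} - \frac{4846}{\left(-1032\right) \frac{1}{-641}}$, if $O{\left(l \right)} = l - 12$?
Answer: $- \frac{13972955}{4644} \approx -3008.8$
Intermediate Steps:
$z{\left(G,M \right)} = 20 + 2 M$ ($z{\left(G,M \right)} = \left(20 + M\right) + M = 20 + 2 M$)
$O{\left(l \right)} = -12 + l$ ($O{\left(l \right)} = l - 12 = -12 + l$)
$\frac{z{\left(-53,-41 \right)}}{O{\left(-42 \right)}} - \frac{4846}{\left(-1032\right) \frac{1}{-641}} = \frac{20 + 2 \left(-41\right)}{-12 - 42} - \frac{4846}{\left(-1032\right) \frac{1}{-641}} = \frac{20 - 82}{-54} - \frac{4846}{\left(-1032\right) \left(- \frac{1}{641}\right)} = \left(-62\right) \left(- \frac{1}{54}\right) - \frac{4846}{\frac{1032}{641}} = \frac{31}{27} - \frac{1553143}{516} = - \frac{13972955}{4644}$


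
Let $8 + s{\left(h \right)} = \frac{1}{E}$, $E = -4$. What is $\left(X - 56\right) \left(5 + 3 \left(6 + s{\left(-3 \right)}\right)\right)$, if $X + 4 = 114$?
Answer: $- \frac{189}{2} \approx -94.5$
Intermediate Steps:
$X = 110$ ($X = -4 + 114 = 110$)
$s{\left(h \right)} = - \frac{33}{4}$ ($s{\left(h \right)} = -8 + \frac{1}{-4} = -8 - \frac{1}{4} = - \frac{33}{4}$)
$\left(X - 56\right) \left(5 + 3 \left(6 + s{\left(-3 \right)}\right)\right) = \left(110 - 56\right) \left(5 + 3 \left(6 - \frac{33}{4}\right)\right) = \left(110 - 56\right) \left(5 + 3 \left(- \frac{9}{4}\right)\right) = 54 \left(5 - \frac{27}{4}\right) = 54 \left(- \frac{7}{4}\right) = - \frac{189}{2}$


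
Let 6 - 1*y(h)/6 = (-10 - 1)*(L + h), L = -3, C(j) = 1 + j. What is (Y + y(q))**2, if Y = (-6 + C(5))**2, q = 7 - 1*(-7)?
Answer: 580644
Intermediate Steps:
q = 14 (q = 7 + 7 = 14)
Y = 0 (Y = (-6 + (1 + 5))**2 = (-6 + 6)**2 = 0**2 = 0)
y(h) = -162 + 66*h (y(h) = 36 - 6*(-10 - 1)*(-3 + h) = 36 - (-66)*(-3 + h) = 36 - 6*(33 - 11*h) = 36 + (-198 + 66*h) = -162 + 66*h)
(Y + y(q))**2 = (0 + (-162 + 66*14))**2 = (0 + (-162 + 924))**2 = (0 + 762)**2 = 762**2 = 580644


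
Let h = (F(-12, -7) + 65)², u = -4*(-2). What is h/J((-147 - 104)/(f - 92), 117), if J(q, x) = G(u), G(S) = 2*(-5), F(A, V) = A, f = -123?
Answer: -2809/10 ≈ -280.90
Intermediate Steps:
u = 8
h = 2809 (h = (-12 + 65)² = 53² = 2809)
G(S) = -10
J(q, x) = -10
h/J((-147 - 104)/(f - 92), 117) = 2809/(-10) = 2809*(-⅒) = -2809/10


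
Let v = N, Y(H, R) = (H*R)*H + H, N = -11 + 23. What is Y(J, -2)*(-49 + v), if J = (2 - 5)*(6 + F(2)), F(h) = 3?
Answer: 54945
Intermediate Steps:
J = -27 (J = (2 - 5)*(6 + 3) = -3*9 = -27)
N = 12
Y(H, R) = H + R*H² (Y(H, R) = R*H² + H = H + R*H²)
v = 12
Y(J, -2)*(-49 + v) = (-27*(1 - 27*(-2)))*(-49 + 12) = -27*(1 + 54)*(-37) = -27*55*(-37) = -1485*(-37) = 54945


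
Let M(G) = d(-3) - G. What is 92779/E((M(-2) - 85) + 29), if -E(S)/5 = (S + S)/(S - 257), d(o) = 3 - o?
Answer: -5659519/96 ≈ -58953.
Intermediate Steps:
M(G) = 6 - G (M(G) = (3 - 1*(-3)) - G = (3 + 3) - G = 6 - G)
E(S) = -10*S/(-257 + S) (E(S) = -5*(S + S)/(S - 257) = -5*2*S/(-257 + S) = -10*S/(-257 + S))
92779/E((M(-2) - 85) + 29) = 92779/((-10*(((6 - 1*(-2)) - 85) + 29)/(-257 + (((6 - 1*(-2)) - 85) + 29)))) = 92779/((-10*(((6 + 2) - 85) + 29)/(-257 + (((6 + 2) - 85) + 29)))) = 92779/((-10*((8 - 85) + 29)/(-257 + ((8 - 85) + 29)))) = 92779/((-10*(-77 + 29)/(-257 + (-77 + 29)))) = 92779/((-10*(-48)/(-257 - 48))) = 92779/((-10*(-48)/(-305))) = 92779/((-10*(-48)*(-1/305))) = 92779/(-96/61) = 92779*(-61/96) = -5659519/96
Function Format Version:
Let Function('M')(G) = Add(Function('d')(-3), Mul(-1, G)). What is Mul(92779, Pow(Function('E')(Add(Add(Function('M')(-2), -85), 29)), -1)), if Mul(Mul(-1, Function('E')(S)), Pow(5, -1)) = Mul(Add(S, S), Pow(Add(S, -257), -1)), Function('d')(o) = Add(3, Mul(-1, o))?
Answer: Rational(-5659519, 96) ≈ -58953.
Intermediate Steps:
Function('M')(G) = Add(6, Mul(-1, G)) (Function('M')(G) = Add(Add(3, Mul(-1, -3)), Mul(-1, G)) = Add(Add(3, 3), Mul(-1, G)) = Add(6, Mul(-1, G)))
Function('E')(S) = Mul(-10, S, Pow(Add(-257, S), -1)) (Function('E')(S) = Mul(-5, Mul(Add(S, S), Pow(Add(S, -257), -1))) = Mul(-5, Mul(Mul(2, S), Pow(Add(-257, S), -1))) = Mul(-5, Mul(2, S, Pow(Add(-257, S), -1))) = Mul(-10, S, Pow(Add(-257, S), -1)))
Mul(92779, Pow(Function('E')(Add(Add(Function('M')(-2), -85), 29)), -1)) = Mul(92779, Pow(Mul(-10, Add(Add(Add(6, Mul(-1, -2)), -85), 29), Pow(Add(-257, Add(Add(Add(6, Mul(-1, -2)), -85), 29)), -1)), -1)) = Mul(92779, Pow(Mul(-10, Add(Add(Add(6, 2), -85), 29), Pow(Add(-257, Add(Add(Add(6, 2), -85), 29)), -1)), -1)) = Mul(92779, Pow(Mul(-10, Add(Add(8, -85), 29), Pow(Add(-257, Add(Add(8, -85), 29)), -1)), -1)) = Mul(92779, Pow(Mul(-10, Add(-77, 29), Pow(Add(-257, Add(-77, 29)), -1)), -1)) = Mul(92779, Pow(Mul(-10, -48, Pow(Add(-257, -48), -1)), -1)) = Mul(92779, Pow(Mul(-10, -48, Pow(-305, -1)), -1)) = Mul(92779, Pow(Mul(-10, -48, Rational(-1, 305)), -1)) = Mul(92779, Pow(Rational(-96, 61), -1)) = Mul(92779, Rational(-61, 96)) = Rational(-5659519, 96)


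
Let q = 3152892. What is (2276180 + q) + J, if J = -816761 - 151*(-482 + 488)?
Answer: 4611405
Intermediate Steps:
J = -817667 (J = -816761 - 151*6 = -816761 - 1*906 = -816761 - 906 = -817667)
(2276180 + q) + J = (2276180 + 3152892) - 817667 = 5429072 - 817667 = 4611405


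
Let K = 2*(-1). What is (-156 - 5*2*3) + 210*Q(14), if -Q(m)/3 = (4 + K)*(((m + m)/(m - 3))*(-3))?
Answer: 103794/11 ≈ 9435.8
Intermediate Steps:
K = -2
Q(m) = 36*m/(-3 + m) (Q(m) = -3*(4 - 2)*((m + m)/(m - 3))*(-3) = -6*((2*m)/(-3 + m))*(-3) = -6*(2*m/(-3 + m))*(-3) = -6*(-6*m/(-3 + m)) = -(-36)*m/(-3 + m) = 36*m/(-3 + m))
(-156 - 5*2*3) + 210*Q(14) = (-156 - 5*2*3) + 210*(36*14/(-3 + 14)) = (-156 - 10*3) + 210*(36*14/11) = (-156 - 1*30) + 210*(36*14*(1/11)) = (-156 - 30) + 210*(504/11) = -186 + 105840/11 = 103794/11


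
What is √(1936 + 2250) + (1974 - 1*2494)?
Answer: -520 + √4186 ≈ -455.30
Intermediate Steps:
√(1936 + 2250) + (1974 - 1*2494) = √4186 + (1974 - 2494) = √4186 - 520 = -520 + √4186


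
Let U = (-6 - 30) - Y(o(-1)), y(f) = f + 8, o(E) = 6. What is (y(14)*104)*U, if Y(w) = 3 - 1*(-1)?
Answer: -91520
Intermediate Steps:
y(f) = 8 + f
Y(w) = 4 (Y(w) = 3 + 1 = 4)
U = -40 (U = (-6 - 30) - 1*4 = -36 - 4 = -40)
(y(14)*104)*U = ((8 + 14)*104)*(-40) = (22*104)*(-40) = 2288*(-40) = -91520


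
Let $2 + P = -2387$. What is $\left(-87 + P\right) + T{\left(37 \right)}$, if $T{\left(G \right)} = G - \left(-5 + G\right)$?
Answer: $-2471$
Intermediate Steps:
$P = -2389$ ($P = -2 - 2387 = -2389$)
$T{\left(G \right)} = 5$
$\left(-87 + P\right) + T{\left(37 \right)} = \left(-87 - 2389\right) + 5 = -2476 + 5 = -2471$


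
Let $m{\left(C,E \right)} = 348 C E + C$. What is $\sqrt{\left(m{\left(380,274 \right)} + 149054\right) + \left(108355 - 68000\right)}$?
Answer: $3 \sqrt{4047061} \approx 6035.2$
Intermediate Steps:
$m{\left(C,E \right)} = C + 348 C E$ ($m{\left(C,E \right)} = 348 C E + C = C + 348 C E$)
$\sqrt{\left(m{\left(380,274 \right)} + 149054\right) + \left(108355 - 68000\right)} = \sqrt{\left(380 \left(1 + 348 \cdot 274\right) + 149054\right) + \left(108355 - 68000\right)} = \sqrt{\left(380 \left(1 + 95352\right) + 149054\right) + \left(108355 - 68000\right)} = \sqrt{\left(380 \cdot 95353 + 149054\right) + 40355} = \sqrt{\left(36234140 + 149054\right) + 40355} = \sqrt{36383194 + 40355} = \sqrt{36423549} = 3 \sqrt{4047061}$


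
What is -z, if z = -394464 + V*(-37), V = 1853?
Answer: 463025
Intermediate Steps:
z = -463025 (z = -394464 + 1853*(-37) = -394464 - 68561 = -463025)
-z = -1*(-463025) = 463025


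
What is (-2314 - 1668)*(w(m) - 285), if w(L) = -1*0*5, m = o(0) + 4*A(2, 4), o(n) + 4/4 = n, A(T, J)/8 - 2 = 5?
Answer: 1134870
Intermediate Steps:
A(T, J) = 56 (A(T, J) = 16 + 8*5 = 16 + 40 = 56)
o(n) = -1 + n
m = 223 (m = (-1 + 0) + 4*56 = -1 + 224 = 223)
w(L) = 0 (w(L) = 0*5 = 0)
(-2314 - 1668)*(w(m) - 285) = (-2314 - 1668)*(0 - 285) = -3982*(-285) = 1134870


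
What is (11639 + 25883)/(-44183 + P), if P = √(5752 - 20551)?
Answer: -828917263/976076144 - 18761*I*√14799/976076144 ≈ -0.84923 - 0.0023382*I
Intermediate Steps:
P = I*√14799 (P = √(-14799) = I*√14799 ≈ 121.65*I)
(11639 + 25883)/(-44183 + P) = (11639 + 25883)/(-44183 + I*√14799) = 37522/(-44183 + I*√14799)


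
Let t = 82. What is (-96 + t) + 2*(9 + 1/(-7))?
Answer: 26/7 ≈ 3.7143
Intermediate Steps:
(-96 + t) + 2*(9 + 1/(-7)) = (-96 + 82) + 2*(9 + 1/(-7)) = -14 + 2*(9 - ⅐) = -14 + 2*(62/7) = -14 + 124/7 = 26/7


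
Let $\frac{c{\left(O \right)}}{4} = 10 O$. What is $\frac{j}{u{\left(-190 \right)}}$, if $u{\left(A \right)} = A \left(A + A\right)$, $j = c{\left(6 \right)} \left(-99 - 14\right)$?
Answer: $- \frac{678}{1805} \approx -0.37562$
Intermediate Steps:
$c{\left(O \right)} = 40 O$ ($c{\left(O \right)} = 4 \cdot 10 O = 40 O$)
$j = -27120$ ($j = 40 \cdot 6 \left(-99 - 14\right) = 240 \left(-113\right) = -27120$)
$u{\left(A \right)} = 2 A^{2}$ ($u{\left(A \right)} = A 2 A = 2 A^{2}$)
$\frac{j}{u{\left(-190 \right)}} = - \frac{27120}{2 \left(-190\right)^{2}} = - \frac{27120}{2 \cdot 36100} = - \frac{27120}{72200} = \left(-27120\right) \frac{1}{72200} = - \frac{678}{1805}$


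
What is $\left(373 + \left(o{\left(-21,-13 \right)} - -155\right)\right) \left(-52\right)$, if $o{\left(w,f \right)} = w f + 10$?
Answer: $-42172$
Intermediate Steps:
$o{\left(w,f \right)} = 10 + f w$ ($o{\left(w,f \right)} = f w + 10 = 10 + f w$)
$\left(373 + \left(o{\left(-21,-13 \right)} - -155\right)\right) \left(-52\right) = \left(373 + \left(\left(10 - -273\right) - -155\right)\right) \left(-52\right) = \left(373 + \left(\left(10 + 273\right) + 155\right)\right) \left(-52\right) = \left(373 + \left(283 + 155\right)\right) \left(-52\right) = \left(373 + 438\right) \left(-52\right) = 811 \left(-52\right) = -42172$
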